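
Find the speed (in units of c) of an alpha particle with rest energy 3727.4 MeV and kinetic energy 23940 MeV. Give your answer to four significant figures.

0.9909c

γ = 1 + K/(mc²) = 1 + 23940/3727.4 = 7.4227.
β = √(1 − 1/γ²) = √(1 − 0.01815) = √0.98185 = 0.9909.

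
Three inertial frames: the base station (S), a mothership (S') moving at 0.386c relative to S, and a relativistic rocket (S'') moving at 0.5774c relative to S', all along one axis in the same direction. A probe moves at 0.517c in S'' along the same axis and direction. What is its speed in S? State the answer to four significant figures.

0.9272c

Apply u = (u'+v)/(1+u'v) twice. Probe in the mothership frame: (0.517+0.5774)/(1+0.517·0.5774) = 1.0944/1.2985158 = 0.84281c.
That velocity, transformed to the rest frame of the base station: (0.84281+0.386)/(1+0.84281·0.386) = 1.22881/1.32532466 = 0.92718c.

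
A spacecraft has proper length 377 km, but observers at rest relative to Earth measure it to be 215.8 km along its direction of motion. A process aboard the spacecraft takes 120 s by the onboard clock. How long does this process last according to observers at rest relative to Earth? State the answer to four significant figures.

209.6 s

Length contraction gives γ = L₀/L = 377/215.8 = 1.74699.
Δt = γΔτ = 1.74699 × 120 = 209.6 s.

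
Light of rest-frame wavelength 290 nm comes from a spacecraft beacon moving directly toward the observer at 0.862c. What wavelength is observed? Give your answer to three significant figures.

78.9 nm

Relativistic Doppler for wavelength: λ_obs = λ_src · √((1−β)/(1+β)).
With β = 0.862: factor = √(0.138/1.862) = 0.27224.
λ_obs = 290 × 0.27224 = 78.9 nm.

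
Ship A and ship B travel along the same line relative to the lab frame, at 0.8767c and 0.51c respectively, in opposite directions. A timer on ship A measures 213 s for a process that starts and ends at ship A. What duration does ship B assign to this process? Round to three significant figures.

745 s

The velocity of ship A relative to ship B is (0.8767 + 0.51)c / (1 + 0.8767×0.51) = 0.95825c; relative speed 0.95825c.
γ for this relative speed: γ = 1/√(1 − 0.918243) = 3.4973.
Ship A's interval is proper; time dilation gives Δt_B = γΔτ = 3.4973 × 213 s = 745 s.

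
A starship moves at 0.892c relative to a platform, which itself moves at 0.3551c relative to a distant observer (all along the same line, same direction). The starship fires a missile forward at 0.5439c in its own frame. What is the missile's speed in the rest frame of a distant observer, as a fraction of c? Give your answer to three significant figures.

0.984c

Compose velocities in two stages. Stage 1 (into S'): u₁ = (0.5439+0.892)/(1+0.5439×0.892) = 0.96683.
Stage 2 (into S): u = (0.96683+0.3551)/(1+0.96683×0.3551) = 0.98408, so the speed is 0.984c.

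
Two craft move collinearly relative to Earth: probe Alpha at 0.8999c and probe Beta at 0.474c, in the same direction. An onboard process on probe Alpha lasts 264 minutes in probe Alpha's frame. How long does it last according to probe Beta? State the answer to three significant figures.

394 minutes

Speed of probe Alpha in probe Beta's frame: u = (v_A − v_B)/(1 − v_A v_B/c²) = (0.8999 − 0.474)/(1 − 0.8999×0.474) = 0.4259/0.5734474 = 0.7427; |u| = 0.7427c.
At |u| = 0.7427c, γ = (1 − 0.551603)^(−1/2) = 1.4934.
The clock on probe Alpha records proper time, so probe Beta measures Δt = γΔτ = 1.4934 × 264 = 394 minutes.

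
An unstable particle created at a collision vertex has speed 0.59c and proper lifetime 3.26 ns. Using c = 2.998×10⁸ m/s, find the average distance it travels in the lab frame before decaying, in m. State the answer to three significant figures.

With β = 0.59, γ = 1/√(1 − 0.59²) = 1/√0.6519 = 1.2385.
Lab-frame lifetime: Δt = γτ = 1.2385 × 3.26 ns = 4.0375 ns.
Distance: d = vΔt = 0.59 × 2.998×10⁸ m/s × 4.0375×10^-9 s = 0.714 m.

0.714 m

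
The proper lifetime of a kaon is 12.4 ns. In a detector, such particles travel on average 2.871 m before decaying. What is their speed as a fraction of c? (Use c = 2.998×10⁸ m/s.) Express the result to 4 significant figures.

Lab distance = (lab lifetime)·v = γτ·βc, so βγ = d/(cτ) = 2.871/(2.998×10⁸ × 1.240×10^-8) = 0.77229.
With βγ = 0.77229: γ² = 1 + (βγ)² = 1.596432, and β = (βγ)/γ = 0.77229/1.2635 = 0.6112.

0.6112c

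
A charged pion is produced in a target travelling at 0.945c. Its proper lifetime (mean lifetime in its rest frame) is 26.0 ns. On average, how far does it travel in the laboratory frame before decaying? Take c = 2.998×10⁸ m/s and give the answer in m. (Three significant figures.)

22.5 m

With β = 0.945, γ = 1/√(1 − 0.945²) = 1/√0.106975 = 3.0574.
Lab-frame lifetime: Δt = γτ = 3.0574 × 26.0 ns = 79.492 ns.
Distance: d = vΔt = 0.945 × 2.998×10⁸ m/s × 7.9492×10^-8 s = 22.5 m.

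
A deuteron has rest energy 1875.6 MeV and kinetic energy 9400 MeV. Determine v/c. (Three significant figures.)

0.986

K = (γ−1)mc², so γ = 1 + 9400/1875.6 = 6.0117.
Then v/c = √(1 − γ⁻²) = √(1 − 0.0276698) = √0.9723302 = 0.986.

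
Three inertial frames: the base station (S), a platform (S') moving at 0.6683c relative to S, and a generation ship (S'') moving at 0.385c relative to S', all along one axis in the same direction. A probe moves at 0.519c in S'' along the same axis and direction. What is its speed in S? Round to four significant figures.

Compose velocities in two stages. Stage 1 (into S'): u₁ = (0.519+0.385)/(1+0.519×0.385) = 0.75345.
Stage 2 (into S): u = (0.75345+0.6683)/(1+0.75345×0.6683) = 0.94561, so the speed is 0.9456c.

0.9456c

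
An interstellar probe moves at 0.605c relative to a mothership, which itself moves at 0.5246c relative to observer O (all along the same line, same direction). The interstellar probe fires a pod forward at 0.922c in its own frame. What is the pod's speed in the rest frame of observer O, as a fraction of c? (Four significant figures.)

Compose velocities in two stages. Stage 1 (into S'): u₁ = (0.922+0.605)/(1+0.922×0.605) = 0.98022.
Stage 2 (into S): u = (0.98022+0.5246)/(1+0.98022×0.5246) = 0.99379, so the speed is 0.9938c.

0.9938c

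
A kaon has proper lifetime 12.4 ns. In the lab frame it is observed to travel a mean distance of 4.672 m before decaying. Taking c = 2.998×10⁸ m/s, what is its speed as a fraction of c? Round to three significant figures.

0.783c

Lab distance = (lab lifetime)·v = γτ·βc, so βγ = d/(cτ) = 4.672/(2.998×10⁸ × 1.240×10^-8) = 1.2568.
With βγ = 1.2568: γ² = 1 + (βγ)² = 2.57955, and β = (βγ)/γ = 1.2568/1.6061 = 0.783.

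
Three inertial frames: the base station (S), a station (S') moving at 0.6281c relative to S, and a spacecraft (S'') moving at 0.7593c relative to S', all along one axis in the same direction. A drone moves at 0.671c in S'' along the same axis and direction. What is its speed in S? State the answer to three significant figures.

0.988c

Compose velocities in two stages. Stage 1 (into S'): u₁ = (0.671+0.7593)/(1+0.671×0.7593) = 0.94754.
Stage 2 (into S): u = (0.94754+0.6281)/(1+0.94754×0.6281) = 0.98777, so the speed is 0.988c.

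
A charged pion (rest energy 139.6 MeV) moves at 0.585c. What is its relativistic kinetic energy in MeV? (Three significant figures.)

32.5 MeV

Lorentz factor: γ = (1 − 0.342225)^(−1/2) = 1.233.
Kinetic energy: K = (γ − 1)mc² = (1.233 − 1) × 139.6 MeV = 0.233 × 139.6 = 32.5 MeV.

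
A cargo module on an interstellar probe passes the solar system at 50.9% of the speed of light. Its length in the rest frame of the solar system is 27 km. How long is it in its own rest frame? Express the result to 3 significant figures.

β² = 0.259081, so γ = 1/√0.740919 = 1.1618.
Proper length: L₀ = γ·L = 1.1618 × 27 = 31.4 km.

31.4 km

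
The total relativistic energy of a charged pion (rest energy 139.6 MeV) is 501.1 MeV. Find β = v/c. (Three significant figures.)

Total energy E = γmc² gives γ = 501.1/139.6 = 3.5895.
Hence β = √(1 − 1/γ²) = √(1 − 0.0776126) = √0.9223874 = 0.960.

0.960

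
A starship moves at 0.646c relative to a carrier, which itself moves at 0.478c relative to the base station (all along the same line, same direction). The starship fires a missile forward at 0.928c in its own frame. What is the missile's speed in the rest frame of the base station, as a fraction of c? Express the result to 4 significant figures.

First combine the missile and starship (S''→S'): u₁ = (0.928 + 0.646)/(1 + 0.928×0.646) = 1.574/1.599488 = 0.98406.
Then combine with the carrier (S'→S): u = (0.98406 + 0.478)/(1 + 0.98406×0.478) = 1.46206/1.47038068 = 0.99434.

0.9943c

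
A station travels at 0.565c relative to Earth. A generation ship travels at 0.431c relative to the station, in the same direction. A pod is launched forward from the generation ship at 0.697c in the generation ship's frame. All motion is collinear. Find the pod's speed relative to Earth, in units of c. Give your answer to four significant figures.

First combine the pod and generation ship (S''→S'): u₁ = (0.697 + 0.431)/(1 + 0.697×0.431) = 1.128/1.300407 = 0.86742.
Then combine with the station (S'→S): u = (0.86742 + 0.565)/(1 + 0.86742×0.565) = 1.43242/1.4900923 = 0.9613.

0.9613c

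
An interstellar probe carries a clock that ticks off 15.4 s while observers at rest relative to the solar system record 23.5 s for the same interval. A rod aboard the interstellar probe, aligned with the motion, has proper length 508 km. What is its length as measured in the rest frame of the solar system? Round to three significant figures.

γ = Δt/Δτ = 23.5/15.4 = 1.52597.
The rod contracts by the same γ: 508 km / 1.52597 = 333 km.

333 km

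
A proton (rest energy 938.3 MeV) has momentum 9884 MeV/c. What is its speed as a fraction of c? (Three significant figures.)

pc/(mc²) = 9884/938.3 = 10.534 = βγ = β/√(1−β²).
So β² = x²/(1 + x²) with x = 10.534: x² = 110.965, β² = 110.965/111.965 = 0.991069, β = 0.996.

0.996c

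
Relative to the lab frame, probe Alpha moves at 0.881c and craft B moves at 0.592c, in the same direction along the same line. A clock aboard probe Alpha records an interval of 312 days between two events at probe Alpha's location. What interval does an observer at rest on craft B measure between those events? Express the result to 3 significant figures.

The velocity of probe Alpha relative to craft B is (0.881 − 0.592)c / (1 − 0.881×0.592) = 0.60404c; relative speed 0.60404c.
γ for this relative speed: γ = 1/√(1 − 0.364864) = 1.2548.
The clock on probe Alpha records proper time, so craft B measures Δt = γΔτ = 1.2548 × 312 = 391 days.

391 days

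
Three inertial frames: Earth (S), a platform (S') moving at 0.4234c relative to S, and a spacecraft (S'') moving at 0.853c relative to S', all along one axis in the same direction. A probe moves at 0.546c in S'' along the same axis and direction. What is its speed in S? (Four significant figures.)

Compose velocities in two stages. Stage 1 (into S'): u₁ = (0.546+0.853)/(1+0.546×0.853) = 0.95447.
Stage 2 (into S): u = (0.95447+0.4234)/(1+0.95447×0.4234) = 0.9813, so the speed is 0.9813c.

0.9813c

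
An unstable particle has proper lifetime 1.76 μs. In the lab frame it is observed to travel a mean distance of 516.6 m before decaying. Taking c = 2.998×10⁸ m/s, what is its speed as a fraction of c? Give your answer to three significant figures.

0.700c

d = βγcτ ⇒ βγ = d/(cτ) = 516.6 m / (527.648 m) = 0.97906.
β = (βγ)/√(1+(βγ)²) = 0.97906/√1.958558 = 0.700.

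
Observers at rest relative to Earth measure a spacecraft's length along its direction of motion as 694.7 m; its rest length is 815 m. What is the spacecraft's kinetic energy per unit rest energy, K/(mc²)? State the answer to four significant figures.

Length contraction gives γ = L₀/L = 815/694.7 = 1.17317.
K/(mc²) = γ − 1 = 1.17317 − 1 = 0.1732.

0.1732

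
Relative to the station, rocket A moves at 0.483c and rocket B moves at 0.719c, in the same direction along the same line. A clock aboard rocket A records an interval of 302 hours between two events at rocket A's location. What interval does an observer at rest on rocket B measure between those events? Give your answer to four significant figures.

323.9 hours

The velocity of rocket A relative to rocket B is (0.483 − 0.719)c / (1 − 0.483×0.719) = −0.36156c; relative speed 0.36156c.
At |u| = 0.36156c, γ = (1 − 0.130726)^(−1/2) = 1.0726.
Rocket A's interval is proper; time dilation gives Δt_B = γΔτ = 1.0726 × 302 hours = 323.9 hours.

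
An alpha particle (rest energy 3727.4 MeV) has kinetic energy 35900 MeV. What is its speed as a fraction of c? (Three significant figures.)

γ = 1 + K/(mc²) = 1 + 35900/3727.4 = 10.631.
β = √(1 − 1/γ²) = √(1 − 0.00884814) = √0.99115186 = 0.996.

0.996c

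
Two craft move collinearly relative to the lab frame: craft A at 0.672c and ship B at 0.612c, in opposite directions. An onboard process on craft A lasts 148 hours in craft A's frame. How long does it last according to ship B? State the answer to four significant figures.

Speed of craft A in ship B's frame: u = (v_A + v_B)/(1 + v_A v_B/c²) = (0.672 + 0.612)/(1 + 0.672×0.612) = 1.284/1.411264 = 0.90982; |u| = 0.90982c.
γ for this relative speed: γ = 1/√(1 − 0.827772) = 2.4096.
The clock on craft A records proper time, so ship B measures Δt = γΔτ = 2.4096 × 148 = 356.6 hours.

356.6 hours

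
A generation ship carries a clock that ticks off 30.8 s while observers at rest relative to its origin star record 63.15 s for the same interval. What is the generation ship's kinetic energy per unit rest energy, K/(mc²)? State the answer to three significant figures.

1.05

The time-dilation ratio gives γ = 63.15/30.8 = 2.05032.
Since K = (γ−1)mc², K/(mc²) = 2.05032 − 1 = 1.05.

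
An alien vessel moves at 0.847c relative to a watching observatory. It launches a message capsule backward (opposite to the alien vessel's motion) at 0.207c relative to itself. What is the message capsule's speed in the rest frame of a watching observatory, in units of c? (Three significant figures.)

In units of c, u = (u' + v)/(1 + u'v) with u' = −0.207 and v = 0.847.
Numerator: −0.207 + 0.847 = 0.64. Denominator: 1 + (−0.207)(0.847) = 0.824671.
u = 0.64/0.824671 = 0.77607, so the speed is 0.776c.

0.776c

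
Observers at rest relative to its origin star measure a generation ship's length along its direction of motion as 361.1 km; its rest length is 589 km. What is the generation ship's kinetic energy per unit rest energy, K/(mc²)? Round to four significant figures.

From L = L₀/γ: γ = 589/361.1 = 1.63113.
K/(mc²) = γ − 1 = 1.63113 − 1 = 0.6311.

0.6311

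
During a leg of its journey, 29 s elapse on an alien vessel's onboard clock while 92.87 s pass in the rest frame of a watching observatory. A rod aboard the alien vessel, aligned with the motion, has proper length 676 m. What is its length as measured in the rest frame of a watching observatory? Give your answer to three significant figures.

From Δt = γΔτ: γ = 92.87/29 = 3.20241.
The rod contracts by the same γ: 676 m / 3.20241 = 211 m.

211 m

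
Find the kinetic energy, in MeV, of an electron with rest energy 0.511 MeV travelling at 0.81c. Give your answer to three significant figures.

Lorentz factor: γ = (1 − 0.6561)^(−1/2) = 1.70523.
Kinetic energy: K = (γ − 1)mc² = (1.70523 − 1) × 0.511 MeV = 0.70523 × 0.511 = 0.360 MeV.

0.360 MeV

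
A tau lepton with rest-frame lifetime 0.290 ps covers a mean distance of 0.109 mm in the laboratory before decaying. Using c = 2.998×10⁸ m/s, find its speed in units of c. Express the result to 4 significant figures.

Lab distance = (lab lifetime)·v = γτ·βc, so βγ = d/(cτ) = 1.090×10^-4/(2.998×10⁸ × 2.900×10^-13) = 1.2537.
With βγ = 1.2537: γ² = 1 + (βγ)² = 2.57176, and β = (βγ)/γ = 1.2537/1.60367 = 0.7818.

0.7818c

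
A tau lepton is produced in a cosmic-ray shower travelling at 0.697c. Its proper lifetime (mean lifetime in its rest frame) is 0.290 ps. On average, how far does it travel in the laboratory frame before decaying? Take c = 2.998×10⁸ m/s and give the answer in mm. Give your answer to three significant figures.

0.0845 mm

Lorentz factor: γ = (1 − 0.485809)^(−1/2) = 1.3946.
Lab-frame lifetime: Δt = γτ = 1.3946 × 0.290 ps = 0.40443 ps.
Distance: d = vΔt = 0.697 × 2.998×10⁸ m/s × 4.0443×10^-13 s = 8.45×10^-5 m = 0.0845 mm.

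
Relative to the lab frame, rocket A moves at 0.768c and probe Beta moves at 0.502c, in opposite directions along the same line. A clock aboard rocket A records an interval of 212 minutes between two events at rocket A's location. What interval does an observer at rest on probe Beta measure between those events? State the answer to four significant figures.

530.3 minutes

Speed of rocket A in probe Beta's frame: u = (v_A + v_B)/(1 + v_A v_B/c²) = (0.768 + 0.502)/(1 + 0.768×0.502) = 1.27/1.385536 = 0.91661; |u| = 0.91661c.
γ for this relative speed: γ = 1/√(1 − 0.840174) = 2.5014.
The clock on rocket A records proper time, so probe Beta measures Δt = γΔτ = 2.5014 × 212 = 530.3 minutes.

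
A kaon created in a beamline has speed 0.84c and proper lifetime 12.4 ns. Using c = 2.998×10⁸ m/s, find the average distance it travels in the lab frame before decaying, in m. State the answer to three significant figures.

5.76 m

Lorentz factor: γ = (1 − 0.7056)^(−1/2) = 1.843.
Lab-frame lifetime: Δt = γτ = 1.843 × 12.4 ns = 22.853 ns.
Distance: d = vΔt = 0.84 × 2.998×10⁸ m/s × 2.2853×10^-8 s = 5.76 m.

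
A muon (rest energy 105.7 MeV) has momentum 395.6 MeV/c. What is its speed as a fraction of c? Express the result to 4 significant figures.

0.9661c

pc/(mc²) = 395.6/105.7 = 3.7427 = βγ = β/√(1−β²).
So β² = x²/(1 + x²) with x = 3.7427: x² = 14.0078, β² = 14.0078/15.0078 = 0.933368, β = 0.9661.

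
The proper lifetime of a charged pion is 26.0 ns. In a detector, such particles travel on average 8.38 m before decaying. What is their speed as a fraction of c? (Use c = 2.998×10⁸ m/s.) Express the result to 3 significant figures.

Let x = d/(cτ) = 8.380 m / (2.998×10⁸ m/s × 2.600×10^-8 s) = 1.0751. Since d = βγcτ, x = βγ = β/√(1−β²).
Solving: β² = x²/(1+x²) = 1.15584/2.15584 = 0.536144, so β = 0.732.

0.732c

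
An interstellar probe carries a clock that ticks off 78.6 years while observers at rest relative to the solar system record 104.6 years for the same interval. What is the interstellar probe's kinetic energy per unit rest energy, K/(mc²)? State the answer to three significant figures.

γ = Δt/Δτ = 104.6/78.6 = 1.33079.
K/(mc²) = γ − 1 = 1.33079 − 1 = 0.331.

0.331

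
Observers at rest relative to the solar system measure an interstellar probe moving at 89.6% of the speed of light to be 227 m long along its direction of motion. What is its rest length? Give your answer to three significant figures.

Lorentz factor: γ = (1 − 0.802816)^(−1/2) = 2.252.
Proper length: L₀ = γ·L = 2.252 × 227 = 511 m.

511 m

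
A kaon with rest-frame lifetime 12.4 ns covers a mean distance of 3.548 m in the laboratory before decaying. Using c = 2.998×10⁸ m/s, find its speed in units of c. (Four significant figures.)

Let x = d/(cτ) = 3.548 m / (2.998×10⁸ m/s × 1.240×10^-8 s) = 0.9544. Since d = βγcτ, x = βγ = β/√(1−β²).
Solving: β² = x²/(1+x²) = 0.910879/1.910879 = 0.476681, so β = 0.6904.

0.6904c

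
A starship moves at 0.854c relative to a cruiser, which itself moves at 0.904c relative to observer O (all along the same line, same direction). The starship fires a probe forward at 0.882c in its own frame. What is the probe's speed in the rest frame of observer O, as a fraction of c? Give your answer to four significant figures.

0.9995c

Compose velocities in two stages. Stage 1 (into S'): u₁ = (0.882+0.854)/(1+0.882×0.854) = 0.99017.
Stage 2 (into S): u = (0.99017+0.904)/(1+0.99017×0.904) = 0.9995, so the speed is 0.9995c.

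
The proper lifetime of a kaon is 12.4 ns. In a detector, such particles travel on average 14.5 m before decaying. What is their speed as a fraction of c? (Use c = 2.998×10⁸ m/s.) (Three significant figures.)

Lab distance = (lab lifetime)·v = γτ·βc, so βγ = d/(cτ) = 14.50/(2.998×10⁸ × 1.240×10^-8) = 3.9004.
With βγ = 3.9004: γ² = 1 + (βγ)² = 16.2131, and β = (βγ)/γ = 3.9004/4.02655 = 0.969.

0.969c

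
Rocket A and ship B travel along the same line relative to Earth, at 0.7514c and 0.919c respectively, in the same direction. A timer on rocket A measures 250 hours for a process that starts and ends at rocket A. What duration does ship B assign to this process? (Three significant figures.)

297 hours

The velocity of rocket A relative to ship B is (0.7514 − 0.919)c / (1 − 0.7514×0.919) = −0.54158c; relative speed 0.54158c.
γ for this relative speed: γ = 1/√(1 − 0.293309) = 1.1896.
The clock on rocket A records proper time, so ship B measures Δt = γΔτ = 1.1896 × 250 = 297 hours.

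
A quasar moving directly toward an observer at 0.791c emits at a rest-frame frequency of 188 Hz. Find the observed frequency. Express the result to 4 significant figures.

550.3 Hz

Relativistic Doppler (source moving toward): f_obs = f_src · √((1+β)/(1−β)).
With β = 0.791: factor = √(1.791/0.209) = 2.9273.
f_obs = 188 × 2.9273 = 550.3 Hz.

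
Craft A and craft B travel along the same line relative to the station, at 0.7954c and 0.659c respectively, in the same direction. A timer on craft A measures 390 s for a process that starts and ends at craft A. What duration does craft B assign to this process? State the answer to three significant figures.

Transform craft A's velocity into craft B's frame: (0.7954 − 0.659)/(1 − 0.7954·0.659) = 0.1364/0.4758314, so the relative speed is 0.28666c.
γ for this relative speed: γ = 1/√(1 − 0.082174) = 1.0438.
The clock on craft A records proper time, so craft B measures Δt = γΔτ = 1.0438 × 390 = 407 s.

407 s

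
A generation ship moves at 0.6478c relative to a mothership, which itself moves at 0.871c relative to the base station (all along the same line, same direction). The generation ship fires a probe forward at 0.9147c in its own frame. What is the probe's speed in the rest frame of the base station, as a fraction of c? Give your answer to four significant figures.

Apply u = (u'+v)/(1+u'v) twice. Probe in the mothership frame: (0.9147+0.6478)/(1+0.9147·0.6478) = 1.5625/1.59254266 = 0.98114c.
That velocity, transformed to the rest frame of the base station: (0.98114+0.871)/(1+0.98114·0.871) = 1.85214/1.85457294 = 0.99869c.

0.9987c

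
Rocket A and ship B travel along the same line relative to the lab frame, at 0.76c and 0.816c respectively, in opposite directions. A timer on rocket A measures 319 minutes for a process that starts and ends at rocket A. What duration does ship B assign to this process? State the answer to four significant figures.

Speed of rocket A in ship B's frame: u = (v_A + v_B)/(1 + v_A v_B/c²) = (0.76 + 0.816)/(1 + 0.76×0.816) = 1.576/1.62016 = 0.97274; |u| = 0.97274c.
γ for this relative speed: γ = 1/√(1 − 0.946223) = 4.3122.
Rocket A's interval is proper; time dilation gives Δt_B = γΔτ = 4.3122 × 319 minutes = 1376 minutes.

1376 minutes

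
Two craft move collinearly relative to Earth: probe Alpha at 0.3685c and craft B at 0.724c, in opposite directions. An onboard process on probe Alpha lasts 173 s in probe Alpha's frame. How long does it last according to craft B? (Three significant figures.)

Speed of probe Alpha in craft B's frame: u = (v_A + v_B)/(1 + v_A v_B/c²) = (0.3685 + 0.724)/(1 + 0.3685×0.724) = 1.0925/1.266794 = 0.86241; |u| = 0.86241c.
At |u| = 0.86241c, γ = (1 − 0.743751)^(−1/2) = 1.9755.
The clock on probe Alpha records proper time, so craft B measures Δt = γΔτ = 1.9755 × 173 = 342 s.

342 s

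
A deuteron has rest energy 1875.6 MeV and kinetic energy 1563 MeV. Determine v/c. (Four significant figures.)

γ = 1 + K/(mc²) = 1 + 1563/1875.6 = 1.8333.
β = √(1 − 1/γ²) = √(1 − 0.297531) = √0.702469 = 0.8381.

0.8381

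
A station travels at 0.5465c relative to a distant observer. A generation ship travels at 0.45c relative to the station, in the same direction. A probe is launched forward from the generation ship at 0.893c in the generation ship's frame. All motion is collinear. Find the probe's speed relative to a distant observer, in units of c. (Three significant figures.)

Apply u = (u'+v)/(1+u'v) twice. Probe in the station frame: (0.893+0.45)/(1+0.893·0.45) = 1.343/1.40185 = 0.95802c.
That velocity, transformed to the rest frame of a distant observer: (0.95802+0.5465)/(1+0.95802·0.5465) = 1.50452/1.52355793 = 0.9875c.

0.988c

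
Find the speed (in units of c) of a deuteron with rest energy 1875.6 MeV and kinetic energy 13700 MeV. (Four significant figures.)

0.9927c

γ = 1 + K/(mc²) = 1 + 13700/1875.6 = 8.3043.
β = √(1 − 1/γ²) = √(1 − 0.0145009) = √0.9854991 = 0.9927.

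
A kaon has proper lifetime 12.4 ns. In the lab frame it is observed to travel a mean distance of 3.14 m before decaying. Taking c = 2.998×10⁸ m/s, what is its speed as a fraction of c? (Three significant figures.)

0.645c

Let x = d/(cτ) = 3.140 m / (2.998×10⁸ m/s × 1.240×10^-8 s) = 0.84465. Since d = βγcτ, x = βγ = β/√(1−β²).
Solving: β² = x²/(1+x²) = 0.713434/1.713434 = 0.416377, so β = 0.645.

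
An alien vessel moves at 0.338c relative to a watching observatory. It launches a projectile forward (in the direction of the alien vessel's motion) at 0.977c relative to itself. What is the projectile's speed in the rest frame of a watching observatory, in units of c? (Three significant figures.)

0.989c

Relativistic velocity addition: u = (u' + v)/(1 + u'v/c²), with u' = 0.977c and v = 0.338c.
Numerator: 0.977 + 0.338 = 1.315. Denominator: 1 + (0.977)(0.338) = 1.330226.
u = 1.315/1.330226 = 0.98855, so the speed is 0.989c.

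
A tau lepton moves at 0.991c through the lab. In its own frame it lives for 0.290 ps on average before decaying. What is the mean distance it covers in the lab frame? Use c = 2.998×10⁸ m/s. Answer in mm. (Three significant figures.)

0.644 mm

With β = 0.991, γ = 1/√(1 − 0.991²) = 1/√0.017919 = 7.4704.
Lab-frame lifetime: Δt = γτ = 7.4704 × 0.290 ps = 2.1664 ps.
Distance: d = vΔt = 0.991 × 2.998×10⁸ m/s × 2.1664×10^-12 s = 6.44×10^-4 m = 0.644 mm.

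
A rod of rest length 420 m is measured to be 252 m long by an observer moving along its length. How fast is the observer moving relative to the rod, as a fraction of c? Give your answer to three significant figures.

Length contraction gives γ = L₀/L = 420/252 = 1.6667.
β = √(1 − 1/γ²) = √0.640014 = 0.800.

0.800c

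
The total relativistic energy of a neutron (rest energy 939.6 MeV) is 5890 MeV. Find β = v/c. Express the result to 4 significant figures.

0.9872

Total energy E = γmc² gives γ = 5890/939.6 = 6.2686.
Hence β = √(1 − 1/γ²) = √(1 − 0.0254483) = √0.9745517 = 0.9872.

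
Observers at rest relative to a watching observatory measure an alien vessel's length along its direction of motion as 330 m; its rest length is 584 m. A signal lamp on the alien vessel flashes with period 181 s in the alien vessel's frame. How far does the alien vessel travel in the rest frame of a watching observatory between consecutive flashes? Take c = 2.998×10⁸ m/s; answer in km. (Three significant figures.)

γ = L₀/L = 584/330 = 1.7697.
β = √(1 − 1/γ²) = 0.82504. Lab-frame period = γτ = 1.7697×181 s = 320.32 s. Distance = βc × γτ = 0.82504 × 2.998×10⁸ m/s × 320.32 s = 7.9230×10^10 m = 7.92×10^7 km.

7.92×10^7 km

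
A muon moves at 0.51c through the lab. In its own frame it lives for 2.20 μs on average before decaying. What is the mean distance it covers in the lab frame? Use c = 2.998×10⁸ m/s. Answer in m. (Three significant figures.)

γ = 1/√(1 − β²) = 1/√(1 − 0.2601) = 1/√0.7399 = 1/0.860174 = 1.1626.
Lab-frame lifetime: Δt = γτ = 1.1626 × 2.20 μs = 2.5577 μs.
Distance: d = vΔt = 0.51 × 2.998×10⁸ m/s × 2.5577×10^-6 s = 391 m.

391 m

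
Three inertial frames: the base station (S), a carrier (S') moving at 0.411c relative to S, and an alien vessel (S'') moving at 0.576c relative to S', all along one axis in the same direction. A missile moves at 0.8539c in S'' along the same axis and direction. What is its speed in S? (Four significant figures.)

First combine the missile and alien vessel (S''→S'): u₁ = (0.8539 + 0.576)/(1 + 0.8539×0.576) = 1.4299/1.4918464 = 0.95848.
Then combine with the carrier (S'→S): u = (0.95848 + 0.411)/(1 + 0.95848×0.411) = 1.36948/1.39393528 = 0.98246.

0.9825c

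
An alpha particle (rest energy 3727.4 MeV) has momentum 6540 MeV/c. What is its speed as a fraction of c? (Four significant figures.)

βγ = pc/(mc²) = 6540/3727.4 = 1.7546.
Since γ² = 1 + (βγ)² = 4.07862, γ = √4.07862 = 2.01956, and β = (βγ)/γ = 1.7546/2.01956 = 0.8688.

0.8688c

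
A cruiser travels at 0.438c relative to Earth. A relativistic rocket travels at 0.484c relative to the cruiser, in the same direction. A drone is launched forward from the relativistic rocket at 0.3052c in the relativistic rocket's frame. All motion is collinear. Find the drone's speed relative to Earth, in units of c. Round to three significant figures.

First combine the drone and relativistic rocket (S''→S'): u₁ = (0.3052 + 0.484)/(1 + 0.3052×0.484) = 0.7892/1.1477168 = 0.68763.
Then combine with the cruiser (S'→S): u = (0.68763 + 0.438)/(1 + 0.68763×0.438) = 1.12563/1.30118194 = 0.86508.

0.865c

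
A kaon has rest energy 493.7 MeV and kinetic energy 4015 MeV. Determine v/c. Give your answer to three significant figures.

0.994

K = (γ−1)mc², so γ = 1 + 4015/493.7 = 9.1325.
Then v/c = √(1 − γ⁻²) = √(1 − 0.01199) = √0.98801 = 0.994.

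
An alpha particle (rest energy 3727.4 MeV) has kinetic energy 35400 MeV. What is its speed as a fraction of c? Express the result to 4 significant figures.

0.9955c

K = (γ−1)mc², so γ = 1 + 35400/3727.4 = 10.497.
Then v/c = √(1 − γ⁻²) = √(1 − 0.00907548) = √0.99092452 = 0.9955.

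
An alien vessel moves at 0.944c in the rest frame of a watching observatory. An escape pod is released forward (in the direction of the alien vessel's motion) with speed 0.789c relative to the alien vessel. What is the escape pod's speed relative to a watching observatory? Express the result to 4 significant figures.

0.9932c

In units of c, u = (u' + v)/(1 + u'v) with u' = 0.789 and v = 0.944.
Numerator: 0.789 + 0.944 = 1.733. Denominator: 1 + (0.789)(0.944) = 1.744816.
u = 1.733/1.744816 = 0.99323, so the speed is 0.9932c.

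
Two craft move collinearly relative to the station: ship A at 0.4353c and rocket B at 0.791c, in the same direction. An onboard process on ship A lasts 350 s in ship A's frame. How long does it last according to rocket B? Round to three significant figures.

417 s

Speed of ship A in rocket B's frame: u = (v_A − v_B)/(1 − v_A v_B/c²) = (0.4353 − 0.791)/(1 − 0.4353×0.791) = −0.3557/0.6556777 = −0.54249; |u| = 0.54249c.
γ for this relative speed: γ = 1/√(1 − 0.294295) = 1.1904.
The clock on ship A records proper time, so rocket B measures Δt = γΔτ = 1.1904 × 350 = 417 s.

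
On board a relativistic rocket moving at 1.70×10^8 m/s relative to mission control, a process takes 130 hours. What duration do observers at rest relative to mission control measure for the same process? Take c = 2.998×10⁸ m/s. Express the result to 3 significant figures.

β = v/c = (1.70×10^8 m/s)/(2.998×10⁸ m/s) = 0.567045.
With β = 0.567045, γ = 1/√(1 − 0.567045²) = 1/√0.67846 = 1.2141.
The onboard clock measures proper time, so the interval in the rest frame of mission control is dilated: Δt = γ·Δτ = 1.2141 × 130 hours = 158 hours.

158 hours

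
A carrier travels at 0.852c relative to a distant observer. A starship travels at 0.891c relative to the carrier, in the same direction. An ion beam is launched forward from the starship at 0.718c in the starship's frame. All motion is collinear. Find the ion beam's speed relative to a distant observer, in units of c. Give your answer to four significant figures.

0.9985c

First combine the ion beam and starship (S''→S'): u₁ = (0.718 + 0.891)/(1 + 0.718×0.891) = 1.609/1.639738 = 0.98125.
Then combine with the carrier (S'→S): u = (0.98125 + 0.852)/(1 + 0.98125×0.852) = 1.83325/1.836025 = 0.99849.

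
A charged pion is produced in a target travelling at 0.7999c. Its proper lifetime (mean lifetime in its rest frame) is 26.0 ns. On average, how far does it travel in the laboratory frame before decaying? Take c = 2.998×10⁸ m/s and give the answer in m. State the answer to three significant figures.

γ = 1/√(1 − β²) = 1/√(1 − 0.63984001) = 1/√0.36015999 = 1/0.600133 = 1.6663.
Lab-frame lifetime: Δt = γτ = 1.6663 × 26.0 ns = 43.324 ns.
Distance: d = vΔt = 0.7999 × 2.998×10⁸ m/s × 4.3324×10^-8 s = 10.4 m.

10.4 m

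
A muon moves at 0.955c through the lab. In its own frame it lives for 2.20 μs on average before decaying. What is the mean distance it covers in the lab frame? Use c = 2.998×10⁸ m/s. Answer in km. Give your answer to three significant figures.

2.12 km

Lorentz factor: γ = (1 − 0.912025)^(−1/2) = 3.3715.
Lab-frame lifetime: Δt = γτ = 3.3715 × 2.20 μs = 7.4173 μs.
Distance: d = vΔt = 0.955 × 2.998×10⁸ m/s × 7.4173×10^-6 s = 2120 m = 2.12 km.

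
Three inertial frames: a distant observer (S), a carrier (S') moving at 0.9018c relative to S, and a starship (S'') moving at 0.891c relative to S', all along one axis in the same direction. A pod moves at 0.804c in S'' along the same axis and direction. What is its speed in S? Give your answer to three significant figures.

First combine the pod and starship (S''→S'): u₁ = (0.804 + 0.891)/(1 + 0.804×0.891) = 1.695/1.716364 = 0.98755.
Then combine with the carrier (S'→S): u = (0.98755 + 0.9018)/(1 + 0.98755×0.9018) = 1.88935/1.89057259 = 0.99935.

0.999c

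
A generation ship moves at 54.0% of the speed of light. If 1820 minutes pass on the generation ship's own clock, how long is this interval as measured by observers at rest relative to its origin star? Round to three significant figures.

With β = 0.54, γ = 1/√(1 − 0.54²) = 1/√0.7084 = 1.1881.
Time dilation: Δt = γ·Δτ = 1.1881 × 1820 = 2160 minutes.

2160 minutes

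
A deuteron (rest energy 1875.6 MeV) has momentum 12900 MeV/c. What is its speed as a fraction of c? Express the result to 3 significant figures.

βγ = pc/(mc²) = 12900/1875.6 = 6.8778.
Since γ² = 1 + (βγ)² = 48.3041, γ = √48.3041 = 6.95012, and β = (βγ)/γ = 6.8778/6.95012 = 0.990.

0.990c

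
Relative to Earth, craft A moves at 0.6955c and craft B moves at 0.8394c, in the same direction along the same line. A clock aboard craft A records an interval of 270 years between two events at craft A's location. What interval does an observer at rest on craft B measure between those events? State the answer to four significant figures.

287.7 years

Speed of craft A in craft B's frame: u = (v_A − v_B)/(1 − v_A v_B/c²) = (0.6955 − 0.8394)/(1 − 0.6955×0.8394) = −0.1439/0.4161973 = −0.34575; |u| = 0.34575c.
At |u| = 0.34575c, γ = (1 − 0.119543)^(−1/2) = 1.0657.
The clock on craft A records proper time, so craft B measures Δt = γΔτ = 1.0657 × 270 = 287.7 years.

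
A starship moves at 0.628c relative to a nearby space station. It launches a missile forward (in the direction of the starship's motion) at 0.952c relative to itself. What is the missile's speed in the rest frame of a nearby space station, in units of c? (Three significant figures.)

0.989c

Relativistic velocity addition: u = (u' + v)/(1 + u'v/c²), with u' = 0.952c and v = 0.628c.
Numerator: 0.952 + 0.628 = 1.58. Denominator: 1 + (0.952)(0.628) = 1.597856.
u = 1.58/1.597856 = 0.98883, so the speed is 0.989c.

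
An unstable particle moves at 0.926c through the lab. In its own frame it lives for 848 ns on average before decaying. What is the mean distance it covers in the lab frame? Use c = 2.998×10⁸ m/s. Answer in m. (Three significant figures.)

Lorentz factor: γ = (1 − 0.857476)^(−1/2) = 2.6488.
Lab-frame lifetime: Δt = γτ = 2.6488 × 848 ns = 2246.2 ns.
Distance: d = vΔt = 0.926 × 2.998×10⁸ m/s × 2.2462×10^-6 s = 624 m.

624 m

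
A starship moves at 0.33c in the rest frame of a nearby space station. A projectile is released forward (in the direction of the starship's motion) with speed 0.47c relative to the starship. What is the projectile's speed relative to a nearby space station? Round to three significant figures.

0.693c

In units of c, u = (u' + v)/(1 + u'v) with u' = 0.47 and v = 0.33.
Numerator: 0.47 + 0.33 = 0.8. Denominator: 1 + (0.47)(0.33) = 1.1551.
u = 0.8/1.1551 = 0.69258, so the speed is 0.693c.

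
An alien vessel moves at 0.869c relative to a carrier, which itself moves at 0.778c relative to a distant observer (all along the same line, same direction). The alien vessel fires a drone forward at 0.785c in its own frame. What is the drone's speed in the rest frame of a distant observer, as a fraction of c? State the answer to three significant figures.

0.998c

Compose velocities in two stages. Stage 1 (into S'): u₁ = (0.785+0.869)/(1+0.785×0.869) = 0.98326.
Stage 2 (into S): u = (0.98326+0.778)/(1+0.98326×0.778) = 0.99789, so the speed is 0.998c.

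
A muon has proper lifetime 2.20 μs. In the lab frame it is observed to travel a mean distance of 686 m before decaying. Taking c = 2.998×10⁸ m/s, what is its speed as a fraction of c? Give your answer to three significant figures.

0.721c

Let x = d/(cτ) = 686.0 m / (2.998×10⁸ m/s × 2.200×10^-6 s) = 1.0401. Since d = βγcτ, x = βγ = β/√(1−β²).
Solving: β² = x²/(1+x²) = 1.08181/2.08181 = 0.519649, so β = 0.721.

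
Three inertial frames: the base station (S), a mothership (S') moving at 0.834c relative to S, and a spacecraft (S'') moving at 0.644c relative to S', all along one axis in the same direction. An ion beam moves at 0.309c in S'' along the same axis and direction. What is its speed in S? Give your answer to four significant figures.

0.9795c

Apply u = (u'+v)/(1+u'v) twice. Ion beam in the mothership frame: (0.309+0.644)/(1+0.309·0.644) = 0.953/1.198996 = 0.79483c.
That velocity, transformed to the rest frame of the base station: (0.79483+0.834)/(1+0.79483·0.834) = 1.62883/1.66288822 = 0.97952c.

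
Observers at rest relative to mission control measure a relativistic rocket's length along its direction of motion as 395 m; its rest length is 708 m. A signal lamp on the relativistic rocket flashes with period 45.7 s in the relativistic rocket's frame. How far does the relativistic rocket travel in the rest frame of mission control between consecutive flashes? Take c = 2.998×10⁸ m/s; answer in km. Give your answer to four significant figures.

From L = L₀/γ: γ = 708/395 = 1.79241.
β = √(1 − 1/γ²) = 0.8299. Lab-frame period = γτ = 1.79241×45.7 s = 81.913 s. Distance = βc × γτ = 0.8299 × 2.998×10⁸ m/s × 81.913 s = 2.0380×10^10 m = 2.038×10^7 km.

2.038×10^7 km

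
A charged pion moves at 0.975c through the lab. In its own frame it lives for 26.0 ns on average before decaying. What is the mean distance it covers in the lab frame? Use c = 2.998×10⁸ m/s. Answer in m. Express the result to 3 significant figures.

34.2 m

Lorentz factor: γ = (1 − 0.950625)^(−1/2) = 4.5004.
Lab-frame lifetime: Δt = γτ = 4.5004 × 26.0 ns = 117.01 ns.
Distance: d = vΔt = 0.975 × 2.998×10⁸ m/s × 1.1701×10^-7 s = 34.2 m.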